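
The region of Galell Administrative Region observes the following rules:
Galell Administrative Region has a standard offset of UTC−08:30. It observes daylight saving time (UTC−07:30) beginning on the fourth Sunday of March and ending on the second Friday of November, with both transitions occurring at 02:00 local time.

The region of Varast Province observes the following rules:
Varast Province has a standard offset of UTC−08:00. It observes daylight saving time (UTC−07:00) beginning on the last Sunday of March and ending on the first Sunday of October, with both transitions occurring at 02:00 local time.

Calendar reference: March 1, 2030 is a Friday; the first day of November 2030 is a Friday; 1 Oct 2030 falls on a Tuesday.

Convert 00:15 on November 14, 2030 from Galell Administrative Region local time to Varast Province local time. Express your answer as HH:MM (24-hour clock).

1 March 2030 is a Friday, so the first Sunday is March 3 and the fourth is March 24.
1 November 2030 is a Friday, so the first Friday is November 1 and the second is November 8.
November 14, 2030 does not fall between 24 March and 8 November, so daylight saving is not in effect and Galell Administrative Region is at UTC−08:30.
00:15 Galell Administrative Region + 8h30m = 08:45 UTC.
1 March 2030 is a Friday, so Sundays fall on 3, 10, 17, 24, 31; the last is March 31.
1 October 2030 is a Tuesday, so the first Sunday is October 6.
At the standard offset (UTC−08:00), 08:45 UTC − 8h = 00:45 Varast Province standard time.
The standard-time date in Varast Province, November 14, 2030, is outside the daylight-saving period (31 March – 6 October), so Varast Province is on standard time, UTC−08:00.
08:45 UTC − 8h = 00:45 Varast Province.

00:45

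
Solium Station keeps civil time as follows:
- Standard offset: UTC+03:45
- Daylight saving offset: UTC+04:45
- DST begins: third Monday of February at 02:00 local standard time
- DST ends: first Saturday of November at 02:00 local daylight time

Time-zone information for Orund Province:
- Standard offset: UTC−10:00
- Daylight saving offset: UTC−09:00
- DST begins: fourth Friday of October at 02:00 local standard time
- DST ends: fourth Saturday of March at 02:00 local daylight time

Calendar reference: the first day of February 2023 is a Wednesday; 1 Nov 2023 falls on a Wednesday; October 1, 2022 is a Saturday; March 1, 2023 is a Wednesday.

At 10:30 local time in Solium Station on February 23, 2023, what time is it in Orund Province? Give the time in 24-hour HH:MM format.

20:45

1 February 2023 is a Wednesday, so the first Monday is February 6 and the third is February 20.
1 November 2023 is a Wednesday, so the first Saturday is November 4.
Daylight saving runs 20 February – 4 November; February 23, 2023 is inside that window, so Solium Station is at UTC+04:45.
10:30 Solium Station − 4h45m = 05:45 UTC.
1 October 2022 is a Saturday, so the first Friday is October 7 and the fourth is October 28.
1 March 2023 is a Wednesday, so the first Saturday is March 4 and the fourth is March 25.
At the standard offset (UTC−10:00), 05:45 UTC − 10h = 19:45 Orund Province standard time (rolling into the previous day, 22 February 2023).
The standard-time date in Orund Province, February 22, 2023, falls between 28 October 2022 and 25 March 2023, so daylight saving is in effect and Orund Province is at UTC−09:00.
05:45 UTC − 9h = 20:45 Orund Province (rolling into the previous day, 22 February 2023).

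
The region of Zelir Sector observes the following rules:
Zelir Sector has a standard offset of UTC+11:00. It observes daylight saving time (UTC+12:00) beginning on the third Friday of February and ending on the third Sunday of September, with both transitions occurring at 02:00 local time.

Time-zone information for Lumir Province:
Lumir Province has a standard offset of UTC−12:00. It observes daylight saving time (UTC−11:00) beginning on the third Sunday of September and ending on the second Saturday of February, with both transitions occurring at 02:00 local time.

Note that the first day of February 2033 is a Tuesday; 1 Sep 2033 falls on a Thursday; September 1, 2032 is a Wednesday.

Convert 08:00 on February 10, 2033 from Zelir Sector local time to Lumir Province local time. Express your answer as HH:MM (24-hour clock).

1 February 2033 is a Tuesday, so the first Friday is February 4 and the third is February 18.
1 September 2033 is a Thursday, so the first Sunday is September 4 and the third is September 18.
Daylight saving runs 18 February – 18 September; February 10, 2033 is outside that window, so Zelir Sector is on standard time at UTC+11:00.
08:00 Zelir Sector − 11h = 21:00 UTC (rolling into the previous day, 9 February 2033).
1 September 2032 is a Wednesday, so the first Sunday is September 5 and the third is September 19.
1 February 2033 is a Tuesday, so the first Saturday is February 5 and the second is February 12.
At the standard offset (UTC−12:00), 21:00 UTC − 12h = 09:00 Lumir Province standard time.
The standard-time date in Lumir Province, February 9, 2033, lies within the daylight-saving period (19 September 2032 – 12 February 2033), so Lumir Province is on daylight time, UTC−11:00.
21:00 UTC − 11h = 10:00 Lumir Province.

10:00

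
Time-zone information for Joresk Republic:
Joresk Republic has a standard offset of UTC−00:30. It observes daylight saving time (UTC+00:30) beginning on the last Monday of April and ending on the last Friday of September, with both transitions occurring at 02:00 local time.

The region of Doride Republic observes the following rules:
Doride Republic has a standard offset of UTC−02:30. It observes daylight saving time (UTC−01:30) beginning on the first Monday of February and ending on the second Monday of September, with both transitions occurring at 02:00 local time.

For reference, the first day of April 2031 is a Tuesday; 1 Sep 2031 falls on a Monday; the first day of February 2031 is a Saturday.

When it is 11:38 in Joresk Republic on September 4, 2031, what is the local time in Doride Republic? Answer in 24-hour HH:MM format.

09:38

1 April 2031 is a Tuesday, so Mondays fall on 7, 14, 21, 28; the last is April 28.
1 September 2031 is a Monday, so Fridays fall on 5, 12, 19, 26; the last is September 26.
Daylight saving runs 28 April – 26 September; September 4, 2031 is inside that window, so Joresk Republic is at UTC+00:30.
11:38 Joresk Republic − 0h30m = 11:08 UTC.
1 February 2031 is a Saturday, so the first Monday is February 3.
1 September 2031 is a Monday, so the first Monday is September 1 and the second is September 8.
At the standard offset (UTC−02:30), 11:08 UTC − 2h30m = 08:38 Doride Republic standard time.
The standard-time date in Doride Republic, September 4, 2031, falls between 3 February and 8 September, so daylight saving is in effect and Doride Republic is at UTC−01:30.
11:08 UTC − 1h30m = 09:38 Doride Republic.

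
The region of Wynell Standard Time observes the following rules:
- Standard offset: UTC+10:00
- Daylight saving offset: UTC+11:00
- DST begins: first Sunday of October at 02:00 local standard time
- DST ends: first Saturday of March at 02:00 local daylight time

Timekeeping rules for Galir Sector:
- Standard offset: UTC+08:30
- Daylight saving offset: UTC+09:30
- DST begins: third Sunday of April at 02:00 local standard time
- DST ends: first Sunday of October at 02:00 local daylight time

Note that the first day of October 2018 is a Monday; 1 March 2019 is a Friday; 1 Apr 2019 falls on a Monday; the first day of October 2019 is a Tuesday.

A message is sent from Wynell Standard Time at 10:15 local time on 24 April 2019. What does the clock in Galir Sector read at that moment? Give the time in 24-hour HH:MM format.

1 October 2018 is a Monday, so the first Sunday is October 7.
1 March 2019 is a Friday, so the first Saturday is March 2.
24 April 2019 is outside the daylight-saving period (7 October 2018 – 2 March 2019), so Wynell Standard Time is on standard time, UTC+10:00.
10:15 Wynell Standard Time − 10h = 00:15 UTC.
1 April 2019 is a Monday, so the first Sunday is April 7 and the third is April 21.
1 October 2019 is a Tuesday, so the first Sunday is October 6.
At the standard offset (UTC+08:30), 00:15 UTC + 8h30m = 08:45 Galir Sector standard time.
Daylight saving runs 21 April – 6 October; the standard-time date in Galir Sector, 24 April 2019, is inside that window, so Galir Sector is at UTC+09:30.
00:15 UTC + 9h30m = 09:45 Galir Sector.

09:45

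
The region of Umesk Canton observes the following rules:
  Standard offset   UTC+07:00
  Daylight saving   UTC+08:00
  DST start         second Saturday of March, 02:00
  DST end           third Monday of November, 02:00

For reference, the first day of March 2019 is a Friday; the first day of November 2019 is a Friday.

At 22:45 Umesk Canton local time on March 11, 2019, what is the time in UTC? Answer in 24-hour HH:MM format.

14:45

1 March 2019 is a Friday, so the first Saturday is March 2 and the second is March 9.
1 November 2019 is a Friday, so the first Monday is November 4 and the third is November 18.
March 11, 2019 falls between 9 March and 18 November, so daylight saving is in effect and Umesk Canton is at UTC+08:00.
22:45 local − 8h = 14:45 UTC.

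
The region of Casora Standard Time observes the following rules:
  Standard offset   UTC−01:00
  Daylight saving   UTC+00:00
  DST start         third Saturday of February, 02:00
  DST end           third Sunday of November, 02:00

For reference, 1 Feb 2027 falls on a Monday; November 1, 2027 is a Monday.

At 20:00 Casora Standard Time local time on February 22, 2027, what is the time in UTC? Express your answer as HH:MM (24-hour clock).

20:00

1 February 2027 is a Monday, so the first Saturday is February 6 and the third is February 20.
1 November 2027 is a Monday, so the first Sunday is November 7 and the third is November 21.
February 22, 2027 falls between 20 February and 21 November, so daylight saving is in effect and Casora Standard Time is at UTC+00:00.
20:00 local − 0h = 20:00 UTC.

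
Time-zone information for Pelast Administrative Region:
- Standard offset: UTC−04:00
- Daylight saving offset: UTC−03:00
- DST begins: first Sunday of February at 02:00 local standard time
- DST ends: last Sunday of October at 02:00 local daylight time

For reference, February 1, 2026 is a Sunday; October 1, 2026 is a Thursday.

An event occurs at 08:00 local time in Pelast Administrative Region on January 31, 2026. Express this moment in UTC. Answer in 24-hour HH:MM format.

12:00

1 February 2026 is a Sunday, so the first Sunday is February 1.
1 October 2026 is a Thursday, so Sundays fall on 4, 11, 18, 25; the last is October 25.
January 31, 2026 is outside the daylight-saving period (1 February – 25 October), so Pelast Administrative Region is on standard time, UTC−04:00.
08:00 local + 4h = 12:00 UTC.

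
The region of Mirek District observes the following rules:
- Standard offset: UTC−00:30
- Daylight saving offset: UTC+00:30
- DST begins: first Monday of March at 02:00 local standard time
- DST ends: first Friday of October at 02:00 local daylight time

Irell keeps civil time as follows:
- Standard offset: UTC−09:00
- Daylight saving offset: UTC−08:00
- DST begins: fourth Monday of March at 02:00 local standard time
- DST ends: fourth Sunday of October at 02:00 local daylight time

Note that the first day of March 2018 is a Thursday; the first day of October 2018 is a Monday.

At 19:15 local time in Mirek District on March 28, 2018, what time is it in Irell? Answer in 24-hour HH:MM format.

1 March 2018 is a Thursday, so the first Monday is March 5.
1 October 2018 is a Monday, so the first Friday is October 5.
March 28, 2018 falls between 5 March and 5 October, so daylight saving is in effect and Mirek District is at UTC+00:30.
19:15 Mirek District − 0h30m = 18:45 UTC.
1 March 2018 is a Thursday, so the first Monday is March 5 and the fourth is March 26.
1 October 2018 is a Monday, so the first Sunday is October 7 and the fourth is October 28.
At the standard offset (UTC−09:00), 18:45 UTC − 9h = 09:45 Irell standard time.
The standard-time date in Irell, March 28, 2018, lies within the daylight-saving period (26 March – 28 October), so Irell is on daylight time, UTC−08:00.
18:45 UTC − 8h = 10:45 Irell.

10:45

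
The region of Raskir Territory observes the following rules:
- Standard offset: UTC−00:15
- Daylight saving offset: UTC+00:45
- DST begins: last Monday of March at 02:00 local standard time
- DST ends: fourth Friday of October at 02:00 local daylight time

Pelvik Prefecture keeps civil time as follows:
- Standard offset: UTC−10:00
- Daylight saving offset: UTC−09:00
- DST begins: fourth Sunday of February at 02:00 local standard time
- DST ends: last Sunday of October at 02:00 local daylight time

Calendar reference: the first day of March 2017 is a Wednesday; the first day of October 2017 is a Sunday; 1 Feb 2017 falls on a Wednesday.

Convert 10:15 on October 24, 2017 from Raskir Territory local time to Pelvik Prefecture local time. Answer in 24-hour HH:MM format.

1 March 2017 is a Wednesday, so Mondays fall on 6, 13, 20, 27; the last is March 27.
1 October 2017 is a Sunday, so the first Friday is October 6 and the fourth is October 27.
Daylight saving runs 27 March – 27 October; October 24, 2017 is inside that window, so Raskir Territory is at UTC+00:45.
10:15 Raskir Territory − 0h45m = 09:30 UTC.
1 February 2017 is a Wednesday, so the first Sunday is February 5 and the fourth is February 26.
1 October 2017 is a Sunday, so Sundays fall on 1, 8, 15, 22, 29; the last is October 29.
At the standard offset (UTC−10:00), 09:30 UTC − 10h = 23:30 Pelvik Prefecture standard time (rolling into the previous day, 23 October 2017).
Daylight saving runs 26 February – 29 October; the standard-time date in Pelvik Prefecture, October 23, 2017, is inside that window, so Pelvik Prefecture is at UTC−09:00.
09:30 UTC − 9h = 00:30 Pelvik Prefecture.

00:30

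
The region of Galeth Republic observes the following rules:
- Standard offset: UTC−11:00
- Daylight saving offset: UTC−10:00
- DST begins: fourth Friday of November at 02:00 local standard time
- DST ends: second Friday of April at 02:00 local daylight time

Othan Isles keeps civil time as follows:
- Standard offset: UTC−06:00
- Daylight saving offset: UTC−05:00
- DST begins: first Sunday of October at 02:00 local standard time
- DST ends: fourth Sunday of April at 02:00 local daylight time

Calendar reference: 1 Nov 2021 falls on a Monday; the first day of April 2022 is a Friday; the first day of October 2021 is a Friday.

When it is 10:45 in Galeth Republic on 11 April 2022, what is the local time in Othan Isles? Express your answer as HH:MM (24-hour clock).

1 November 2021 is a Monday, so the first Friday is November 5 and the fourth is November 26.
1 April 2022 is a Friday, so the first Friday is April 1 and the second is April 8.
11 April 2022 is outside the daylight-saving period (26 November 2021 – 8 April 2022), so Galeth Republic is on standard time, UTC−11:00.
10:45 Galeth Republic + 11h = 21:45 UTC.
1 October 2021 is a Friday, so the first Sunday is October 3.
1 April 2022 is a Friday, so the first Sunday is April 3 and the fourth is April 24.
At the standard offset (UTC−06:00), 21:45 UTC − 6h = 15:45 Othan Isles standard time.
Daylight saving runs 3 October 2021 – 24 April 2022; the standard-time date in Othan Isles, 11 April 2022, is inside that window, so Othan Isles is at UTC−05:00.
21:45 UTC − 5h = 16:45 Othan Isles.

16:45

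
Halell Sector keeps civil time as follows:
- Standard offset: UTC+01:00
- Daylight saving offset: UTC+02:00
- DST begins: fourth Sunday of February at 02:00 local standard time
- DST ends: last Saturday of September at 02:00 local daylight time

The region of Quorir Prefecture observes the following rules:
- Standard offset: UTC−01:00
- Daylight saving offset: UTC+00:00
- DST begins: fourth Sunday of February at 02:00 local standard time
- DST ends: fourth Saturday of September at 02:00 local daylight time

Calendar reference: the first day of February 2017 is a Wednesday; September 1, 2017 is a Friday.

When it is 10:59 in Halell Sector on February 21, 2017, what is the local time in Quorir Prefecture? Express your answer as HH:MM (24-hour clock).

1 February 2017 is a Wednesday, so the first Sunday is February 5 and the fourth is February 26.
1 September 2017 is a Friday, so Saturdays fall on 2, 9, 16, 23, 30; the last is September 30.
February 21, 2017 does not fall between 26 February and 30 September, so daylight saving is not in effect and Halell Sector is at UTC+01:00.
10:59 Halell Sector − 1h = 09:59 UTC.
1 February 2017 is a Wednesday, so the first Sunday is February 5 and the fourth is February 26.
1 September 2017 is a Friday, so the first Saturday is September 2 and the fourth is September 23.
At the standard offset (UTC−01:00), 09:59 UTC − 1h = 08:59 Quorir Prefecture standard time.
The standard-time date in Quorir Prefecture, February 21, 2017, does not fall between 26 February and 23 September, so daylight saving is not in effect and Quorir Prefecture is at UTC−01:00.
09:59 UTC − 1h = 08:59 Quorir Prefecture.

08:59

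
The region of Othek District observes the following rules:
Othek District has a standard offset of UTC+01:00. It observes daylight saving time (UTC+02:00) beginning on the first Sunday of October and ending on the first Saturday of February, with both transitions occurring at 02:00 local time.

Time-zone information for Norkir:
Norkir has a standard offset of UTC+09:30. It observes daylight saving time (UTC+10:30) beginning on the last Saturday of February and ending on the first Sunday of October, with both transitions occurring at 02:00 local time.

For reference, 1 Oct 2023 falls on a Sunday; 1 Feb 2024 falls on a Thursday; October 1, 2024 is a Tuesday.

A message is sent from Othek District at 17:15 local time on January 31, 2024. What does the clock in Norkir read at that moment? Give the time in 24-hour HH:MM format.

00:45

1 October 2023 is a Sunday, so the first Sunday is October 1.
1 February 2024 is a Thursday, so the first Saturday is February 3.
Daylight saving runs 1 October 2023 – 3 February 2024; January 31, 2024 is inside that window, so Othek District is at UTC+02:00.
17:15 Othek District − 2h = 15:15 UTC.
1 February 2024 is a Thursday, so Saturdays fall on 3, 10, 17, 24; the last is February 24.
1 October 2024 is a Tuesday, so the first Sunday is October 6.
At the standard offset (UTC+09:30), 15:15 UTC + 9h30m = 00:45 Norkir standard time (rolling into the next day, 1 February 2024).
Daylight saving runs 24 February – 6 October; the standard-time date in Norkir, February 1, 2024, is outside that window, so Norkir is on standard time at UTC+09:30.
15:15 UTC + 9h30m = 00:45 Norkir (rolling into the next day, 1 February 2024).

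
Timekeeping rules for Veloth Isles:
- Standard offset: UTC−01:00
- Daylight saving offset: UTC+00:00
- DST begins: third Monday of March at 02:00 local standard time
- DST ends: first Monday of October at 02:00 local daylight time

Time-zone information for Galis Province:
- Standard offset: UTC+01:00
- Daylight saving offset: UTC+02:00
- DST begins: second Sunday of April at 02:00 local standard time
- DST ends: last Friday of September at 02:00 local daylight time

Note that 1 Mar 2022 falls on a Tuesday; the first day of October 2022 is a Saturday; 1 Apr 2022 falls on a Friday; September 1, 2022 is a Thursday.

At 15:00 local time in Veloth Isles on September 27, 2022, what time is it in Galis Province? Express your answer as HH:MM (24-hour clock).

1 March 2022 is a Tuesday, so the first Monday is March 7 and the third is March 21.
1 October 2022 is a Saturday, so the first Monday is October 3.
September 27, 2022 lies within the daylight-saving period (21 March – 3 October), so Veloth Isles is on daylight time, UTC+00:00.
15:00 Veloth Isles − 0h = 15:00 UTC.
1 April 2022 is a Friday, so the first Sunday is April 3 and the second is April 10.
1 September 2022 is a Thursday, so Fridays fall on 2, 9, 16, 23, 30; the last is September 30.
At the standard offset (UTC+01:00), 15:00 UTC + 1h = 16:00 Galis Province standard time.
The standard-time date in Galis Province, September 27, 2022, falls between 10 April and 30 September, so daylight saving is in effect and Galis Province is at UTC+02:00.
15:00 UTC + 2h = 17:00 Galis Province.

17:00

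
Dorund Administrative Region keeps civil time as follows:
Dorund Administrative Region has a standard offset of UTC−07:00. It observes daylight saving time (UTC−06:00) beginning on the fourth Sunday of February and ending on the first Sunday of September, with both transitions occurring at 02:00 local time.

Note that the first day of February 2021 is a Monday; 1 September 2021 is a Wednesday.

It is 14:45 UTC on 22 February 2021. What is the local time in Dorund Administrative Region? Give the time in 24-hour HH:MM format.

1 February 2021 is a Monday, so the first Sunday is February 7 and the fourth is February 28.
1 September 2021 is a Wednesday, so the first Sunday is September 5.
At the standard offset (UTC−07:00), 14:45 UTC − 7h = 07:45 Dorund Administrative Region standard time.
The standard-time date in Dorund Administrative Region, 22 February 2021, is outside the daylight-saving period (28 February – 5 September), so Dorund Administrative Region is on standard time, UTC−07:00.
14:45 UTC − 7h = 07:45 local.

07:45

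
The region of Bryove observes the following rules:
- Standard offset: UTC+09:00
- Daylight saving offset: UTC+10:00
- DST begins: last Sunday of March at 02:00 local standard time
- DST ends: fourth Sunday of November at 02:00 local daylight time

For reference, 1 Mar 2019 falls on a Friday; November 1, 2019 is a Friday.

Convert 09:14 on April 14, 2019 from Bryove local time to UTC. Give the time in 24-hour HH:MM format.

23:14

1 March 2019 is a Friday, so Sundays fall on 3, 10, 17, 24, 31; the last is March 31.
1 November 2019 is a Friday, so the first Sunday is November 3 and the fourth is November 24.
Daylight saving runs 31 March – 24 November; April 14, 2019 is inside that window, so Bryove is at UTC+10:00.
09:14 local − 10h = 23:14 UTC (rolling into the previous day, 13 April 2019).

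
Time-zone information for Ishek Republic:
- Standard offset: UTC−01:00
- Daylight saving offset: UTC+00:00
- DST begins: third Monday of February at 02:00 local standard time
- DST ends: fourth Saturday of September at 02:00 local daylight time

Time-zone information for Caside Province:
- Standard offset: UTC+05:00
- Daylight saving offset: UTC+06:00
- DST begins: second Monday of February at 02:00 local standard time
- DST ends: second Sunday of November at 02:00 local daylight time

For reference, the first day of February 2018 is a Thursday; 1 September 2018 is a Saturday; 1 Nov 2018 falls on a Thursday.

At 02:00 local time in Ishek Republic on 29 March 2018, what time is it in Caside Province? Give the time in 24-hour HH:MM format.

1 February 2018 is a Thursday, so the first Monday is February 5 and the third is February 19.
1 September 2018 is a Saturday, so the first Saturday is September 1 and the fourth is September 22.
29 March 2018 lies within the daylight-saving period (19 February – 22 September), so Ishek Republic is on daylight time, UTC+00:00.
02:00 Ishek Republic − 0h = 02:00 UTC.
1 February 2018 is a Thursday, so the first Monday is February 5 and the second is February 12.
1 November 2018 is a Thursday, so the first Sunday is November 4 and the second is November 11.
At the standard offset (UTC+05:00), 02:00 UTC + 5h = 07:00 Caside Province standard time.
The standard-time date in Caside Province, 29 March 2018, lies within the daylight-saving period (12 February – 11 November), so Caside Province is on daylight time, UTC+06:00.
02:00 UTC + 6h = 08:00 Caside Province.

08:00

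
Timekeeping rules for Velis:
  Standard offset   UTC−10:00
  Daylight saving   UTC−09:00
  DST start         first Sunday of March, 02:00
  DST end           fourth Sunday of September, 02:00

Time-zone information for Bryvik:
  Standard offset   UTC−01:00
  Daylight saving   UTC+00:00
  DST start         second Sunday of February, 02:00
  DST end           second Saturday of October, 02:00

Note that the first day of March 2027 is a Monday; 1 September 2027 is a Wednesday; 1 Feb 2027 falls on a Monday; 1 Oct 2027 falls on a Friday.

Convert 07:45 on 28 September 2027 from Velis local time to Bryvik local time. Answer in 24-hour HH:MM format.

17:45

1 March 2027 is a Monday, so the first Sunday is March 7.
1 September 2027 is a Wednesday, so the first Sunday is September 5 and the fourth is September 26.
28 September 2027 is outside the daylight-saving period (7 March – 26 September), so Velis is on standard time, UTC−10:00.
07:45 Velis + 10h = 17:45 UTC.
1 February 2027 is a Monday, so the first Sunday is February 7 and the second is February 14.
1 October 2027 is a Friday, so the first Saturday is October 2 and the second is October 9.
At the standard offset (UTC−01:00), 17:45 UTC − 1h = 16:45 Bryvik standard time.
Daylight saving runs 14 February – 9 October; the standard-time date in Bryvik, 28 September 2027, is inside that window, so Bryvik is at UTC+00:00.
17:45 UTC + 0h = 17:45 Bryvik.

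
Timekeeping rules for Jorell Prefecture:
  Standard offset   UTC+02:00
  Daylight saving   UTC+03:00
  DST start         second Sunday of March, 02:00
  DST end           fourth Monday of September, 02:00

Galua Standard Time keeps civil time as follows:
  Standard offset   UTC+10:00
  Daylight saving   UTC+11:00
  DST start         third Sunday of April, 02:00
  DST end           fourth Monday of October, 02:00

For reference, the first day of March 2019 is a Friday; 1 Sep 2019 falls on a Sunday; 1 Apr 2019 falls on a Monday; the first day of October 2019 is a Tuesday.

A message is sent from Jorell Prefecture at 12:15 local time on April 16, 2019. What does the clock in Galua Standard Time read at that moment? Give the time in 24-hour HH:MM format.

1 March 2019 is a Friday, so the first Sunday is March 3 and the second is March 10.
1 September 2019 is a Sunday, so the first Monday is September 2 and the fourth is September 23.
April 16, 2019 falls between 10 March and 23 September, so daylight saving is in effect and Jorell Prefecture is at UTC+03:00.
12:15 Jorell Prefecture − 3h = 09:15 UTC.
1 April 2019 is a Monday, so the first Sunday is April 7 and the third is April 21.
1 October 2019 is a Tuesday, so the first Monday is October 7 and the fourth is October 28.
At the standard offset (UTC+10:00), 09:15 UTC + 10h = 19:15 Galua Standard Time standard time.
The standard-time date in Galua Standard Time, April 16, 2019, is outside the daylight-saving period (21 April – 28 October), so Galua Standard Time is on standard time, UTC+10:00.
09:15 UTC + 10h = 19:15 Galua Standard Time.

19:15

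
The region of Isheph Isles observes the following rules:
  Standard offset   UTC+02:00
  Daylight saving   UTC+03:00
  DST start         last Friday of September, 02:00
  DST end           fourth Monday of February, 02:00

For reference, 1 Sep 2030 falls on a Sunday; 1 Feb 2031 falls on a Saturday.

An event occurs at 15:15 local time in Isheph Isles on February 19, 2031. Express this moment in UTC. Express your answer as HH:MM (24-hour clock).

12:15

1 September 2030 is a Sunday, so Fridays fall on 6, 13, 20, 27; the last is September 27.
1 February 2031 is a Saturday, so the first Monday is February 3 and the fourth is February 24.
February 19, 2031 lies within the daylight-saving period (27 September 2030 – 24 February 2031), so Isheph Isles is on daylight time, UTC+03:00.
15:15 local − 3h = 12:15 UTC.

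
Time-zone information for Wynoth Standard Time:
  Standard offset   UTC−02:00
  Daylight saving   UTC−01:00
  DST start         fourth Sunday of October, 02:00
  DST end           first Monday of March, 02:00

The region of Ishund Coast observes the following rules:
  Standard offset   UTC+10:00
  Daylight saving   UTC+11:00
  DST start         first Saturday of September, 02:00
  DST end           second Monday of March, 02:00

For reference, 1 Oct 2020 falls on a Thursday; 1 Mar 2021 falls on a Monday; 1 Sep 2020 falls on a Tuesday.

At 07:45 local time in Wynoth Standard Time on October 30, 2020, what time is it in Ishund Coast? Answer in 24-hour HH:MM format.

1 October 2020 is a Thursday, so the first Sunday is October 4 and the fourth is October 25.
1 March 2021 is a Monday, so the first Monday is March 1.
October 30, 2020 falls between 25 October 2020 and 1 March 2021, so daylight saving is in effect and Wynoth Standard Time is at UTC−01:00.
07:45 Wynoth Standard Time + 1h = 08:45 UTC.
1 September 2020 is a Tuesday, so the first Saturday is September 5.
1 March 2021 is a Monday, so the first Monday is March 1 and the second is March 8.
At the standard offset (UTC+10:00), 08:45 UTC + 10h = 18:45 Ishund Coast standard time.
Daylight saving runs 5 September 2020 – 8 March 2021; the standard-time date in Ishund Coast, October 30, 2020, is inside that window, so Ishund Coast is at UTC+11:00.
08:45 UTC + 11h = 19:45 Ishund Coast.

19:45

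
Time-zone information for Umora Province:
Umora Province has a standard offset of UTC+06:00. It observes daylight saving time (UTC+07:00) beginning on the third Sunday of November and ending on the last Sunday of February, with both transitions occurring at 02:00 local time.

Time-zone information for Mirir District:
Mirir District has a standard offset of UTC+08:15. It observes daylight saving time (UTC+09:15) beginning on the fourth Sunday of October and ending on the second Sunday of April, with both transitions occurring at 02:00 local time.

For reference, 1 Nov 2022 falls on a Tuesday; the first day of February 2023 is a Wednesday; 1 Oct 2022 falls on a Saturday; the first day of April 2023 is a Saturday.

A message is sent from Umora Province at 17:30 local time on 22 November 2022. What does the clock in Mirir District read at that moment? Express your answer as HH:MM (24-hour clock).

1 November 2022 is a Tuesday, so the first Sunday is November 6 and the third is November 20.
1 February 2023 is a Wednesday, so Sundays fall on 5, 12, 19, 26; the last is February 26.
22 November 2022 falls between 20 November 2022 and 26 February 2023, so daylight saving is in effect and Umora Province is at UTC+07:00.
17:30 Umora Province − 7h = 10:30 UTC.
1 October 2022 is a Saturday, so the first Sunday is October 2 and the fourth is October 23.
1 April 2023 is a Saturday, so the first Sunday is April 2 and the second is April 9.
At the standard offset (UTC+08:15), 10:30 UTC + 8h15m = 18:45 Mirir District standard time.
The standard-time date in Mirir District, 22 November 2022, falls between 23 October 2022 and 9 April 2023, so daylight saving is in effect and Mirir District is at UTC+09:15.
10:30 UTC + 9h15m = 19:45 Mirir District.

19:45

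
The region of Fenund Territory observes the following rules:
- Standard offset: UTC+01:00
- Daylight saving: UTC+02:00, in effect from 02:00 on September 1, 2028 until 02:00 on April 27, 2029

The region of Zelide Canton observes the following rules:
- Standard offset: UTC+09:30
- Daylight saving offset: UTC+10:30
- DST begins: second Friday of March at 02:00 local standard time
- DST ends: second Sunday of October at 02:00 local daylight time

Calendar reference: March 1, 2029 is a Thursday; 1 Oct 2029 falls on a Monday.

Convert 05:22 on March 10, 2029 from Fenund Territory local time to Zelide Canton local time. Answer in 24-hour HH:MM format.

March 10, 2029 lies within the daylight-saving period (1 September 2028 – 27 April 2029), so Fenund Territory is on daylight time, UTC+02:00.
05:22 Fenund Territory − 2h = 03:22 UTC.
1 March 2029 is a Thursday, so the first Friday is March 2 and the second is March 9.
1 October 2029 is a Monday, so the first Sunday is October 7 and the second is October 14.
At the standard offset (UTC+09:30), 03:22 UTC + 9h30m = 12:52 Zelide Canton standard time.
The standard-time date in Zelide Canton, March 10, 2029, lies within the daylight-saving period (9 March – 14 October), so Zelide Canton is on daylight time, UTC+10:30.
03:22 UTC + 10h30m = 13:52 Zelide Canton.

13:52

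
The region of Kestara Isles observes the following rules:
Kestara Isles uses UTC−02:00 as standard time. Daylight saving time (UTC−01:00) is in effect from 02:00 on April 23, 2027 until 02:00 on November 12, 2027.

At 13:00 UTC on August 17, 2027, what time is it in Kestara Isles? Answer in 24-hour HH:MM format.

12:00

At the standard offset (UTC−02:00), 13:00 UTC − 2h = 11:00 Kestara Isles standard time.
The standard-time date in Kestara Isles, August 17, 2027, lies within the daylight-saving period (23 April – 12 November), so Kestara Isles is on daylight time, UTC−01:00.
13:00 UTC − 1h = 12:00 local.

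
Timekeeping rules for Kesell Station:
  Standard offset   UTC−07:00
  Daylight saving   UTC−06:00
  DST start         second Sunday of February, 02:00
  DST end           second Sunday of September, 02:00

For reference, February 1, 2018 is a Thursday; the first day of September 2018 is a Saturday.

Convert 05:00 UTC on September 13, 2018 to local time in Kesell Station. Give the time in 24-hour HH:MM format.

1 February 2018 is a Thursday, so the first Sunday is February 4 and the second is February 11.
1 September 2018 is a Saturday, so the first Sunday is September 2 and the second is September 9.
At the standard offset (UTC−07:00), 05:00 UTC − 7h = 22:00 Kesell Station standard time (rolling into the previous day, 12 September 2018).
The standard-time date in Kesell Station, September 12, 2018, does not fall between 11 February and 9 September, so daylight saving is not in effect and Kesell Station is at UTC−07:00.
05:00 UTC − 7h = 22:00 local (rolling into the previous day, 12 September 2018).

22:00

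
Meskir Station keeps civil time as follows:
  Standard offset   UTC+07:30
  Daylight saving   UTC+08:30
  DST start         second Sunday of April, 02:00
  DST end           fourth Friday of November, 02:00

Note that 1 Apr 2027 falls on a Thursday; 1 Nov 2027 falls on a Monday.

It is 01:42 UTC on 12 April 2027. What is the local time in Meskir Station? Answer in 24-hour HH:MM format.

1 April 2027 is a Thursday, so the first Sunday is April 4 and the second is April 11.
1 November 2027 is a Monday, so the first Friday is November 5 and the fourth is November 26.
At the standard offset (UTC+07:30), 01:42 UTC + 7h30m = 09:12 Meskir Station standard time.
Daylight saving runs 11 April – 26 November; the standard-time date in Meskir Station, 12 April 2027, is inside that window, so Meskir Station is at UTC+08:30.
01:42 UTC + 8h30m = 10:12 local.

10:12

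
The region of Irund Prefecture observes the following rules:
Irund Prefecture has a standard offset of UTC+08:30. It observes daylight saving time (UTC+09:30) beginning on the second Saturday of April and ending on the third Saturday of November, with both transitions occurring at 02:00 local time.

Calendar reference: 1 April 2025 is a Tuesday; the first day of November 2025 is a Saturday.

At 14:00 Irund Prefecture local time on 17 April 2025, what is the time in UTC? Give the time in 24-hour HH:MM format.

1 April 2025 is a Tuesday, so the first Saturday is April 5 and the second is April 12.
1 November 2025 is a Saturday, so the first Saturday is November 1 and the third is November 15.
17 April 2025 lies within the daylight-saving period (12 April – 15 November), so Irund Prefecture is on daylight time, UTC+09:30.
14:00 local − 9h30m = 04:30 UTC.

04:30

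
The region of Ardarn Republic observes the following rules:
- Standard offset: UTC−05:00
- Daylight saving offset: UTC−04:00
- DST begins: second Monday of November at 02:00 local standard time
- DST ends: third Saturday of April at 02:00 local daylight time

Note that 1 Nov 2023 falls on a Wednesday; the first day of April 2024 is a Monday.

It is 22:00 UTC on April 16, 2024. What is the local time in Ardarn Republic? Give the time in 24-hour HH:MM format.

1 November 2023 is a Wednesday, so the first Monday is November 6 and the second is November 13.
1 April 2024 is a Monday, so the first Saturday is April 6 and the third is April 20.
At the standard offset (UTC−05:00), 22:00 UTC − 5h = 17:00 Ardarn Republic standard time.
Daylight saving runs 13 November 2023 – 20 April 2024; the standard-time date in Ardarn Republic, April 16, 2024, is inside that window, so Ardarn Republic is at UTC−04:00.
22:00 UTC − 4h = 18:00 local.

18:00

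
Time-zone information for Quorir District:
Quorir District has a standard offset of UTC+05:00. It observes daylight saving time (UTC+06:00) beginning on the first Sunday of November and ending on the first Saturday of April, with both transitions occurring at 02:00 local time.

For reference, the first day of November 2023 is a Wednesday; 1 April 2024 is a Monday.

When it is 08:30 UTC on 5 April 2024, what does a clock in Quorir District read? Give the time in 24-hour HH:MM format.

14:30

1 November 2023 is a Wednesday, so the first Sunday is November 5.
1 April 2024 is a Monday, so the first Saturday is April 6.
At the standard offset (UTC+05:00), 08:30 UTC + 5h = 13:30 Quorir District standard time.
Daylight saving runs 5 November 2023 – 6 April 2024; the standard-time date in Quorir District, 5 April 2024, is inside that window, so Quorir District is at UTC+06:00.
08:30 UTC + 6h = 14:30 local.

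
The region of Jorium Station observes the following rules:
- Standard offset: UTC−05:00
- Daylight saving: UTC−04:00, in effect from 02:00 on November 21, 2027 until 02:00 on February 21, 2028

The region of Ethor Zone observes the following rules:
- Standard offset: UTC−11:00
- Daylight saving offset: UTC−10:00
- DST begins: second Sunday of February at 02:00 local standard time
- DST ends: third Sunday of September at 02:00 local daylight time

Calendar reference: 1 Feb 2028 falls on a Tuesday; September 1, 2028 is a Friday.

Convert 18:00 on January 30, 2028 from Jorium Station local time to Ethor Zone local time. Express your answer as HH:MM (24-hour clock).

11:00

Daylight saving runs 21 November 2027 – 21 February 2028; January 30, 2028 is inside that window, so Jorium Station is at UTC−04:00.
18:00 Jorium Station + 4h = 22:00 UTC.
1 February 2028 is a Tuesday, so the first Sunday is February 6 and the second is February 13.
1 September 2028 is a Friday, so the first Sunday is September 3 and the third is September 17.
At the standard offset (UTC−11:00), 22:00 UTC − 11h = 11:00 Ethor Zone standard time.
Daylight saving runs 13 February – 17 September; the standard-time date in Ethor Zone, January 30, 2028, is outside that window, so Ethor Zone is on standard time at UTC−11:00.
22:00 UTC − 11h = 11:00 Ethor Zone.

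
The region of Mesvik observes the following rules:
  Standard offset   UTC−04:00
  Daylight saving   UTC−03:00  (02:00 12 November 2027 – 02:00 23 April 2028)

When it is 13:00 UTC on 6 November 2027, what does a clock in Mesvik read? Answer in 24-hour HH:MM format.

09:00

At the standard offset (UTC−04:00), 13:00 UTC − 4h = 09:00 Mesvik standard time.
The standard-time date in Mesvik, 6 November 2027, does not fall between 12 November 2027 and 23 April 2028, so daylight saving is not in effect and Mesvik is at UTC−04:00.
13:00 UTC − 4h = 09:00 local.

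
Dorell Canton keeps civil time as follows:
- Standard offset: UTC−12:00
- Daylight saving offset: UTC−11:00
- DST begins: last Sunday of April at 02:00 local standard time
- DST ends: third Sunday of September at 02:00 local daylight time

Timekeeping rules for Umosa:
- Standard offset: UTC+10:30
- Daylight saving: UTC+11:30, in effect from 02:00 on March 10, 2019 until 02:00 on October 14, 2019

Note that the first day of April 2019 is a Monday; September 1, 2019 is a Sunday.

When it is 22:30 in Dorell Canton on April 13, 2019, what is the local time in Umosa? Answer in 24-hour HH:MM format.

22:00

1 April 2019 is a Monday, so Sundays fall on 7, 14, 21, 28; the last is April 28.
1 September 2019 is a Sunday, so the first Sunday is September 1 and the third is September 15.
April 13, 2019 does not fall between 28 April and 15 September, so daylight saving is not in effect and Dorell Canton is at UTC−12:00.
22:30 Dorell Canton + 12h = 10:30 UTC (rolling into the next day, 14 April 2019).
At the standard offset (UTC+10:30), 10:30 UTC + 10h30m = 21:00 Umosa standard time.
The standard-time date in Umosa, April 14, 2019, lies within the daylight-saving period (10 March – 14 October), so Umosa is on daylight time, UTC+11:30.
10:30 UTC + 11h30m = 22:00 Umosa.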